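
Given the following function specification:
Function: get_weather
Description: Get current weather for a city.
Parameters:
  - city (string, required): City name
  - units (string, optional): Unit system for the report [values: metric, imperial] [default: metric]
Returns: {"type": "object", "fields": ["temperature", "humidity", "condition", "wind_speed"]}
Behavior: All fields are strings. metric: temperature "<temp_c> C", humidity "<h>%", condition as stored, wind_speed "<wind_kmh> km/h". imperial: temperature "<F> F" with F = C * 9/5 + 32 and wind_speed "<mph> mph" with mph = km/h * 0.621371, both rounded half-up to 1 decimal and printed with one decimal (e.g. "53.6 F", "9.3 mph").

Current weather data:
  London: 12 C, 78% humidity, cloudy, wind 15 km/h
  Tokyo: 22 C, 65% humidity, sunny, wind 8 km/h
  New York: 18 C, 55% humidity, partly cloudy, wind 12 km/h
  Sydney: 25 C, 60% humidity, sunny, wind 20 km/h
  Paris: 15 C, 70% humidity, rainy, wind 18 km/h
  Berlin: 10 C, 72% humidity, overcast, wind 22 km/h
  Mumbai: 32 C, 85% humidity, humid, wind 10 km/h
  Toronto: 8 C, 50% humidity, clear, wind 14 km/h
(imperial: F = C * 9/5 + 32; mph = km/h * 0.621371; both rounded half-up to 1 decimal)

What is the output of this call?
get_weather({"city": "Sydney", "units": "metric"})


Sydney record: 25 C, 60%, sunny, 20 km/h
metric: report values as stored ('<temp_c> C', '<humidity>%', '<wind_kmh> km/h')
Output:
{"temperature": "25 C", "humidity": "60%", "condition": "sunny", "wind_speed": "20 km/h"}


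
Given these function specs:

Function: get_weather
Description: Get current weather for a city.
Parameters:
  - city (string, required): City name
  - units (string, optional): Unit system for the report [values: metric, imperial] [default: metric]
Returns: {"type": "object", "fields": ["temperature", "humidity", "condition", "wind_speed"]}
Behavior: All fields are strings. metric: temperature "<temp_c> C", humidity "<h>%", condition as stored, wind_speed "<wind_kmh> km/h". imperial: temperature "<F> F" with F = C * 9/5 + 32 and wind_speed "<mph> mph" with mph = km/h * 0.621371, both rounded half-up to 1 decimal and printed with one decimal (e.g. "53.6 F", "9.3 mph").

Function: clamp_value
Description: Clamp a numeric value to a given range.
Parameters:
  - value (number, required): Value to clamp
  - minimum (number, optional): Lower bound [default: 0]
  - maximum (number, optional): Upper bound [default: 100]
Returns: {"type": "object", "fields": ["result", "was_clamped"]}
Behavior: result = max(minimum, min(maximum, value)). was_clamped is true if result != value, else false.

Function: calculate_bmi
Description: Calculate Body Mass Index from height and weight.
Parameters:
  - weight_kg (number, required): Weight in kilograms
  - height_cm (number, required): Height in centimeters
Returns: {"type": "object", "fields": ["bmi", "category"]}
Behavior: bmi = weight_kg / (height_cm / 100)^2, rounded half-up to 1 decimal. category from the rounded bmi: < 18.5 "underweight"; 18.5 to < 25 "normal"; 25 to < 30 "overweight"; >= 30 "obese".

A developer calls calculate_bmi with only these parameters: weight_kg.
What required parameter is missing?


Required parameters: weight_kg, height_cm
Provided: weight_kg
Missing: height_cm
height_cm


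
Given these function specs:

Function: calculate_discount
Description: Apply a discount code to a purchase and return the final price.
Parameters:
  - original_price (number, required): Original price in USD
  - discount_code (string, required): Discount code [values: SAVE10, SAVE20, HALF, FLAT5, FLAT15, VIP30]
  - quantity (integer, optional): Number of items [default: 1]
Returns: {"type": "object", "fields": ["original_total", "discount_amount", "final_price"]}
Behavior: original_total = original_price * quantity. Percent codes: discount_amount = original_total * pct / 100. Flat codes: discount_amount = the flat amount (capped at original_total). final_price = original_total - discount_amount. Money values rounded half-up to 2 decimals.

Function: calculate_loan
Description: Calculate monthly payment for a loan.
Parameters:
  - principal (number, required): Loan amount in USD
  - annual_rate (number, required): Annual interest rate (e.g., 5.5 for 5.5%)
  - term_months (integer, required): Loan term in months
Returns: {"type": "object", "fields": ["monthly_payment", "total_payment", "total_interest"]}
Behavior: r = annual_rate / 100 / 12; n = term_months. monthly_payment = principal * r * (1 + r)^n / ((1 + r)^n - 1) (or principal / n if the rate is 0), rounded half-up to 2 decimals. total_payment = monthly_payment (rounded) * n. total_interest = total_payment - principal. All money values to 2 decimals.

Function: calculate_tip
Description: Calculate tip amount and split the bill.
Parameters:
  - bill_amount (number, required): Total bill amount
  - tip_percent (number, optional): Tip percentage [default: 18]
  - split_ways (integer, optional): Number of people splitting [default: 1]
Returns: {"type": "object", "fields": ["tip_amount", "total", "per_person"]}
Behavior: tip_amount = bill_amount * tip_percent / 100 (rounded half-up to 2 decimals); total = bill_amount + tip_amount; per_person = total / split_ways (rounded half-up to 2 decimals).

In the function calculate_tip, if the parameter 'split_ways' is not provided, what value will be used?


The calculate_tip spec declares:
  - split_ways (integer, optional): Number of people splitting [default: 1]
Default:
1


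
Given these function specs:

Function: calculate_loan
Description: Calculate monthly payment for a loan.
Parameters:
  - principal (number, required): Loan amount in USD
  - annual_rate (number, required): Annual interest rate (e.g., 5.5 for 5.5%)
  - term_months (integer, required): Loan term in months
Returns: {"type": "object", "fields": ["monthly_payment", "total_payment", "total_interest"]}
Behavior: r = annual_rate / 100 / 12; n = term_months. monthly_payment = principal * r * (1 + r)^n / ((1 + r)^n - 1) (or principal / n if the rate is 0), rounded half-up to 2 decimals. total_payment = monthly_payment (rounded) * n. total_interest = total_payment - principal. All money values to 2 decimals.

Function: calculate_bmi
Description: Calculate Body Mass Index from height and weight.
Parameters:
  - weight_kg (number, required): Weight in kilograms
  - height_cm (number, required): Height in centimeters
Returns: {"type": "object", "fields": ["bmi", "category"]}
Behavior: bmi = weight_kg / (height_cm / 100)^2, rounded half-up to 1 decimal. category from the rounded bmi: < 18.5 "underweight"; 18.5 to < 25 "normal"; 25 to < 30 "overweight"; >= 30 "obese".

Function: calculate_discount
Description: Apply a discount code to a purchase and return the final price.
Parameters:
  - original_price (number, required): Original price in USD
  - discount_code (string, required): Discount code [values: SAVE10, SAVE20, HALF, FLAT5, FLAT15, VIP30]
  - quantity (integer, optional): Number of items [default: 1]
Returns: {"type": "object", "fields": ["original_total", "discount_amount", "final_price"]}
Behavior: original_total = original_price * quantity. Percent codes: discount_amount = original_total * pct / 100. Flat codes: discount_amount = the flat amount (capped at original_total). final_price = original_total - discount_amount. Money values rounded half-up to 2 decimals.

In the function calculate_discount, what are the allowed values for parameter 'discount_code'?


The calculate_discount spec declares:
  - discount_code (string, required): Discount code [values: SAVE10, SAVE20, HALF, FLAT5, FLAT15, VIP30]
Allowed values:
SAVE10, SAVE20, HALF, FLAT5, FLAT15, VIP30


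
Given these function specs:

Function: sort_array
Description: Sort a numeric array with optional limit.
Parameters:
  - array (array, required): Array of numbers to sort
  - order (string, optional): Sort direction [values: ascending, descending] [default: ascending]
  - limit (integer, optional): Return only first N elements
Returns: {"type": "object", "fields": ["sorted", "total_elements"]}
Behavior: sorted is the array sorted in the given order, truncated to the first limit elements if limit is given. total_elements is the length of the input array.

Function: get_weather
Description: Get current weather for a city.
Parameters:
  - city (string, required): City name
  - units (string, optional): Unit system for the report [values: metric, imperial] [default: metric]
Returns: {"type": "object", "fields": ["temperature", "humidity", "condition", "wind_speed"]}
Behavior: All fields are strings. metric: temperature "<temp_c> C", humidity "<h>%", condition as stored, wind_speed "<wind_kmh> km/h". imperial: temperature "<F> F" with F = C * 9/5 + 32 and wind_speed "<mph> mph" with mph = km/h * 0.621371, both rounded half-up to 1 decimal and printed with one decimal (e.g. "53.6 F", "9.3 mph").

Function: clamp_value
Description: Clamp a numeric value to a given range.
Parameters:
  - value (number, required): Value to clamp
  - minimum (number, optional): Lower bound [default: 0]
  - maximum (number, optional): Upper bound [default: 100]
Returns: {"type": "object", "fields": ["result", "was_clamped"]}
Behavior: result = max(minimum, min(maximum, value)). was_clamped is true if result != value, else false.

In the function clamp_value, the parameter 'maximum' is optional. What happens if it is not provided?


The clamp_value spec declares:
  - maximum (number, optional): Upper bound [default: 100]
It defaults to 100


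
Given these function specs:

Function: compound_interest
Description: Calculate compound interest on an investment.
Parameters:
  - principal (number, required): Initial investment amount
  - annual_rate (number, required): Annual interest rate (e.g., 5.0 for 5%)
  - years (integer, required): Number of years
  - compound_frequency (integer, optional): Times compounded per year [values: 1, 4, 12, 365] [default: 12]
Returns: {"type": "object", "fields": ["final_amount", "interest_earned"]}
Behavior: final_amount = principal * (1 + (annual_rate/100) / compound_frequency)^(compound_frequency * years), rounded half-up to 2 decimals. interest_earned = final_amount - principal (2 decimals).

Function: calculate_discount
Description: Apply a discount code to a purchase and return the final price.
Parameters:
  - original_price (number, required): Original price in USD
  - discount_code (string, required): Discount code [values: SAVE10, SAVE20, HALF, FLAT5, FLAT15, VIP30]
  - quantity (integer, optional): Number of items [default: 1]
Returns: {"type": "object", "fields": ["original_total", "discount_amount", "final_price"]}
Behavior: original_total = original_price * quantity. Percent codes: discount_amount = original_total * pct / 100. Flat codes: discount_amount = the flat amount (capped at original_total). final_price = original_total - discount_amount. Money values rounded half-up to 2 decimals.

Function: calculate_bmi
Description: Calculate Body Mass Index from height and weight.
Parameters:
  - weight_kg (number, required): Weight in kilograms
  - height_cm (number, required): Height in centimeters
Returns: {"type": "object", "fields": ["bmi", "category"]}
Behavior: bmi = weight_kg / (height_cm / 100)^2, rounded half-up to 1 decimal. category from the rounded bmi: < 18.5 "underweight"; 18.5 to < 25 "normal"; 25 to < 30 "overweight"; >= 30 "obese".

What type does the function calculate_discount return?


The calculate_discount spec declares Returns: {"type": "object", "fields": ["original_total", "discount_amount", "final_price"]}
Type:
object


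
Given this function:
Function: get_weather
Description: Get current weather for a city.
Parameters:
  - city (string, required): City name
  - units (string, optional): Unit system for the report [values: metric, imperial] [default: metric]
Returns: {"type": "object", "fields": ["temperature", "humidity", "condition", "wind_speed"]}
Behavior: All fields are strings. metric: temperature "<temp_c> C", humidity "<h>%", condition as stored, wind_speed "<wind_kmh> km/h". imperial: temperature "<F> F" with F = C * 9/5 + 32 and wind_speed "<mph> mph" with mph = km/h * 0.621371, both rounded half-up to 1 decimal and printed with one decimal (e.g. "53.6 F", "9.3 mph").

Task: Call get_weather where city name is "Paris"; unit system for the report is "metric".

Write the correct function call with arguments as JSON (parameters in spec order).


Mapping each described value to its parameter name:
  'City name' -> city = "Paris"
  'Unit system for the report' -> units = "metric"
get_weather({"city": "Paris", "units": "metric"})


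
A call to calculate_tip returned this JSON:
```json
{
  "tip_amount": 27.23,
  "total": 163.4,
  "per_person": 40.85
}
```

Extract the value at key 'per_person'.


40.85


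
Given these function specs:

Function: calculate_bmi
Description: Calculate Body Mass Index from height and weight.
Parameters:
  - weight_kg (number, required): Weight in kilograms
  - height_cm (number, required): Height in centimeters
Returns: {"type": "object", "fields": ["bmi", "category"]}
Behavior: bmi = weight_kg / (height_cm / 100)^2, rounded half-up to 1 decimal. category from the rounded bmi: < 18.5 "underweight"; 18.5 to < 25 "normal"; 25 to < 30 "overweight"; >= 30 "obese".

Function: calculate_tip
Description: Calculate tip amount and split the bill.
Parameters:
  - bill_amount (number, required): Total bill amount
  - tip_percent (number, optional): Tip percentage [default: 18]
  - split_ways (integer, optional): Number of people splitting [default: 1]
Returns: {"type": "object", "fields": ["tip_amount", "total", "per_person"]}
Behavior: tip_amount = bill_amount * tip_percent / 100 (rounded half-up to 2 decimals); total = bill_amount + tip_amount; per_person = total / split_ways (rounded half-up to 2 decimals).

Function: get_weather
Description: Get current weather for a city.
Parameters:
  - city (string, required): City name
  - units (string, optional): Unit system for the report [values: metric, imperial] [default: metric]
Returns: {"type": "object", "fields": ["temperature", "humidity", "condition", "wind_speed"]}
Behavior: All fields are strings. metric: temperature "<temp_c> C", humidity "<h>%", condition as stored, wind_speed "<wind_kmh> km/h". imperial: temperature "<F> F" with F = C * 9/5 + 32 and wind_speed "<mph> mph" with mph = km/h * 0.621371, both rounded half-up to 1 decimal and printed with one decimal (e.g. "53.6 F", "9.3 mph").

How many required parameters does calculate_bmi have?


Parameters of calculate_bmi: weight_kg (required), height_cm (required)
Required count:
2


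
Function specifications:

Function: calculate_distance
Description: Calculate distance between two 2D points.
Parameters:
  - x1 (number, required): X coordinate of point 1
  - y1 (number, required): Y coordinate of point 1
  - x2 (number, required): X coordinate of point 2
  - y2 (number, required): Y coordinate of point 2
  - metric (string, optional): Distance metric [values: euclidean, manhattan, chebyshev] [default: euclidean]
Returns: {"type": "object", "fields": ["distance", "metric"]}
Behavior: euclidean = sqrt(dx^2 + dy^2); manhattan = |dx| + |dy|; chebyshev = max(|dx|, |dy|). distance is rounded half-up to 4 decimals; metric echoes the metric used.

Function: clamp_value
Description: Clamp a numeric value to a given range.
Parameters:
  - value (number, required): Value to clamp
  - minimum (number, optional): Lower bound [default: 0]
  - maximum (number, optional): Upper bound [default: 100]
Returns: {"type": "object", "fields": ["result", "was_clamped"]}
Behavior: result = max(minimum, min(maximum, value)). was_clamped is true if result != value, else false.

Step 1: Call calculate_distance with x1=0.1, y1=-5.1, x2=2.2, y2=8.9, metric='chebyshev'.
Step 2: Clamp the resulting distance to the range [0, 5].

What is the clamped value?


Step 1: calculate_distance (chebyshev)
  |dx| = |2.2 - 0.1| = 2.1; |dy| = |8.9 - -5.1| = 14
  chebyshev: max(2.1, 14) = 14
  Round to 4 decimals: 14.0
  -> distance = 14.0
Step 2: clamp_value(value=14.0, minimum=0, maximum=5)
  result = max(0, min(5, 14.0)) = max(0, 5) = 5
  was_clamped = (5 != 14.0) = true
  -> result = 5
5


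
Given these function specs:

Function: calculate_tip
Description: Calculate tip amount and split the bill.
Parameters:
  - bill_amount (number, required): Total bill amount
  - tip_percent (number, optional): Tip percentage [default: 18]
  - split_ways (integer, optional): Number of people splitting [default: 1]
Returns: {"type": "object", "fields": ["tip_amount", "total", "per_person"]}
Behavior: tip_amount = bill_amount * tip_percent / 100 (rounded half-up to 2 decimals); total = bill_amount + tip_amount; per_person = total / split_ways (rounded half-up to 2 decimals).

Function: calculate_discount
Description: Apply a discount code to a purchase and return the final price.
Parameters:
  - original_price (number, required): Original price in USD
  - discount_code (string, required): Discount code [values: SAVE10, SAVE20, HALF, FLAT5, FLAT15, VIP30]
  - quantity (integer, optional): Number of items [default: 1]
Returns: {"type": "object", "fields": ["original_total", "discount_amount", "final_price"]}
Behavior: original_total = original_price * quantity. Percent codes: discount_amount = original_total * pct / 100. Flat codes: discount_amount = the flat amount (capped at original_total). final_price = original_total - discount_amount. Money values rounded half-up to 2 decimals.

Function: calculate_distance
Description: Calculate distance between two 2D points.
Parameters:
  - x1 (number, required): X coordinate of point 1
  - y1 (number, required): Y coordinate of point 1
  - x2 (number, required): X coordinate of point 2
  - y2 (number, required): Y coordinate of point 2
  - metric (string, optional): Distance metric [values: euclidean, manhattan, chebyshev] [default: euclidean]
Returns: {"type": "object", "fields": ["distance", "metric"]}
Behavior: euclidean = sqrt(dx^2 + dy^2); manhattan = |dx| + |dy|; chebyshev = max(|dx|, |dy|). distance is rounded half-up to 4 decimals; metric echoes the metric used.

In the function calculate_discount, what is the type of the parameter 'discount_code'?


The calculate_discount spec declares:
  - discount_code (string, required): Discount code [values: SAVE10, SAVE20, HALF, FLAT5, FLAT15, VIP30]
Type:
string


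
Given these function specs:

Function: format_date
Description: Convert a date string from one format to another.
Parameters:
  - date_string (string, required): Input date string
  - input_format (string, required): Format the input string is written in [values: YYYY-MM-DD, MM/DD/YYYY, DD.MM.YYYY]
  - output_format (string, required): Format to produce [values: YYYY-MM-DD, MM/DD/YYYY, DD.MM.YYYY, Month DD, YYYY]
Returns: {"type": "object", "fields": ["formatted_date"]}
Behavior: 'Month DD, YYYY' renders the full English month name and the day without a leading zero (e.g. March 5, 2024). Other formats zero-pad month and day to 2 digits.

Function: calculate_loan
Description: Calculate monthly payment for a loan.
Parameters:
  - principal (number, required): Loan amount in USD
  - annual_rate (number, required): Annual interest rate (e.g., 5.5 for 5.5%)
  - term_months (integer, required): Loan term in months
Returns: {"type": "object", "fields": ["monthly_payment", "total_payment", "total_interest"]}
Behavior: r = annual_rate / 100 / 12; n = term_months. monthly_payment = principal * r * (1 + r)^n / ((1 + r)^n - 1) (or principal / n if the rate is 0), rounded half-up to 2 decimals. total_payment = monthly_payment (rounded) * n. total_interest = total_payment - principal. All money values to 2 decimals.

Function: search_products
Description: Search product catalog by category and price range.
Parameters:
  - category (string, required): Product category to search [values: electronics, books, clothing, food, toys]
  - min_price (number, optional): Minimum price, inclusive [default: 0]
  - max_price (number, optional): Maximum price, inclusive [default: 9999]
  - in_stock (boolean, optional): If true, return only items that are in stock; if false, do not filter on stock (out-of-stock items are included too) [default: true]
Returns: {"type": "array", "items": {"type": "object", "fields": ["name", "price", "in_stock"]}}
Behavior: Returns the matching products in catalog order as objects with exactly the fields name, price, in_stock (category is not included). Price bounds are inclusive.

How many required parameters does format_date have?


Parameters of format_date: date_string (required), input_format (required), output_format (required)
Required count:
3


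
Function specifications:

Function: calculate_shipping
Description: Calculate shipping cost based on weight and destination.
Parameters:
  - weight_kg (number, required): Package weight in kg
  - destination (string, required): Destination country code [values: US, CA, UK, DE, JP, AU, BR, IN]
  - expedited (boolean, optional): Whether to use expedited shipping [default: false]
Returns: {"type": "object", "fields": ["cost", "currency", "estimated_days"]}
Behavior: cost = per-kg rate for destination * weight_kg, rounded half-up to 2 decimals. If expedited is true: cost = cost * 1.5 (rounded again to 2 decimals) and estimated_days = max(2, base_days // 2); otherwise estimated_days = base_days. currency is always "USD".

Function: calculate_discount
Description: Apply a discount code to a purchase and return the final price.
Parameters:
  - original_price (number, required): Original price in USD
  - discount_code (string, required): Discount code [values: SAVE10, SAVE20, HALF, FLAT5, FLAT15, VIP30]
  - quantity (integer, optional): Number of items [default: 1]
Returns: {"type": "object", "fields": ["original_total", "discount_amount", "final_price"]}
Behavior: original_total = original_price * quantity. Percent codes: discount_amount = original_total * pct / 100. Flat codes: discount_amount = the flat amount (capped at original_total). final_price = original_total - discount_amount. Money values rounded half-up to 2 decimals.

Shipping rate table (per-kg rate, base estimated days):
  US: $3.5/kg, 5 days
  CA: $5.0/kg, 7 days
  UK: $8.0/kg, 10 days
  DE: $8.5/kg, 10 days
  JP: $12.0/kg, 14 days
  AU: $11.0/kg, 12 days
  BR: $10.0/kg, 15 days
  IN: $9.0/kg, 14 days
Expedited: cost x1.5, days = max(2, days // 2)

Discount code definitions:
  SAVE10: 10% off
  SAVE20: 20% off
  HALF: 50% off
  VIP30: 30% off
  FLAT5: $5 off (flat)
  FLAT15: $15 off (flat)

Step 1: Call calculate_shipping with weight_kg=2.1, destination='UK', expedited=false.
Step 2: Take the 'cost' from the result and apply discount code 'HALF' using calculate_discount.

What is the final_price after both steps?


Step 1: calculate_shipping(weight_kg=2.1, destination=UK, expedited=false)
  Rate for UK: $8.0/kg, base 10 days
  cost = 8.0 * 2.1 = 16.8 -> 16.80
  expedited not set/false: estimated_days = 10
  -> cost = 16.80 USD
Step 2: calculate_discount(original_price=16.8, discount_code=HALF, quantity=1)
  original_total = 16.8 * 1 = 16.80
  HALF = 50% off: discount_amount = 16.80 * 50/100 = 8.4 -> 8.40
  final_price = 16.80 - 8.40 = 8.40
  -> final_price = 8.40
$8.40


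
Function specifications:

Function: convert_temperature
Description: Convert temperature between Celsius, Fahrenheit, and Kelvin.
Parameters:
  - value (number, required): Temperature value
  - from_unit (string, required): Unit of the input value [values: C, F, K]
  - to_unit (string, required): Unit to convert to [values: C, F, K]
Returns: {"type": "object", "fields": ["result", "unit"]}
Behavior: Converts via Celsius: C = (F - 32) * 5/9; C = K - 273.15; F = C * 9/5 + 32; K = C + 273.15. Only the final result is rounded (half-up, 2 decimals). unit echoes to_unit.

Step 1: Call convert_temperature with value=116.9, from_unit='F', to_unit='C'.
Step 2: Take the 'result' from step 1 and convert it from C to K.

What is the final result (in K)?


Step 1: convert_temperature(value=116.9, from_unit=F, to_unit=C)
  To C: (116.9 - 32) * 5/9 = 47.166667
  Target is C: 47.166667
  Round to 2 decimals: 47.17
  -> result = 47.17 C
Step 2: convert_temperature(value=47.17, from_unit=C, to_unit=K)
  Input already in C: 47.17
  To K: 47.17 + 273.15 = 320.32
  Round to 2 decimals: 320.32
  -> result = 320.32 K
320.32 K


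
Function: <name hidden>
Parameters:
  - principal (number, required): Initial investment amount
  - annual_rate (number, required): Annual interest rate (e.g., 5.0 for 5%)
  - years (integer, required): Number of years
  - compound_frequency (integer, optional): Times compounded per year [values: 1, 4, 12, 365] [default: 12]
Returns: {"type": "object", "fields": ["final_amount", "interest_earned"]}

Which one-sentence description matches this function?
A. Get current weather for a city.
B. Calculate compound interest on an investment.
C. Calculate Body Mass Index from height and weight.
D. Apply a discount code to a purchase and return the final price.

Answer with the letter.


Parameters principal, annual_rate, years, compound_frequency and return ["final_amount", "interest_earned"] fit: Calculate compound interest on an investment.
B


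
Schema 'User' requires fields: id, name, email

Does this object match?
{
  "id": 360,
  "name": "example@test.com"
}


Checking required fields...
Missing: email
Invalid - missing required field 'email'


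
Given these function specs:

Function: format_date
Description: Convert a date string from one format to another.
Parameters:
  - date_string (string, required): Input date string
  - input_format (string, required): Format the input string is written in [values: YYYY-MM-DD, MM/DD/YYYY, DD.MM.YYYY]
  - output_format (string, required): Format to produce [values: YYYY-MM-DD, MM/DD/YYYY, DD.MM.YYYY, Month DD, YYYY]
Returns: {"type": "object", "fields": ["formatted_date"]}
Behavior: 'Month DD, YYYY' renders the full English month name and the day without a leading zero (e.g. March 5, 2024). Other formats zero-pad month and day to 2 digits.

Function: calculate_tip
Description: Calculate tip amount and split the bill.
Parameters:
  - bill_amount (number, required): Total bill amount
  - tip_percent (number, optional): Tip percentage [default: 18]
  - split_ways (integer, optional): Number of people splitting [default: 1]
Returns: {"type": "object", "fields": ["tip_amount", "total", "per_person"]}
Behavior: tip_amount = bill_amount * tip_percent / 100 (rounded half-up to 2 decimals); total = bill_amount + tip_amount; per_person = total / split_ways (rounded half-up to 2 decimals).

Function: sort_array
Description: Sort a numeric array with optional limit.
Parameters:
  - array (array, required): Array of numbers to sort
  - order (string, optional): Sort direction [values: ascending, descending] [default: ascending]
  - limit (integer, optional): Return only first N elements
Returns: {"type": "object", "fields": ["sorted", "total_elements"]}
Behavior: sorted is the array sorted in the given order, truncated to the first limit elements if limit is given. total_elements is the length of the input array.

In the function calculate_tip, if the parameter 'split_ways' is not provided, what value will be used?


The calculate_tip spec declares:
  - split_ways (integer, optional): Number of people splitting [default: 1]
Default:
1


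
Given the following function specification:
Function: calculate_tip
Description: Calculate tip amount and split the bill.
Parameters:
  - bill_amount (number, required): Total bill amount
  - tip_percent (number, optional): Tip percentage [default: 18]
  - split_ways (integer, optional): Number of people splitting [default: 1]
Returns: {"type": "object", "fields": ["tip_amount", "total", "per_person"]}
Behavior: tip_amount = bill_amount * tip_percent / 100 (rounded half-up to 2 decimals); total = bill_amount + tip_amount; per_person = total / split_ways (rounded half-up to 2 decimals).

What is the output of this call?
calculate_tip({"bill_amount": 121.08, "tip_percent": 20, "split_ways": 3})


tip_amount = 121.08 * 20/100 = 24.216 -> 24.22
total = 121.08 + 24.22 = 145.30
per_person = 145.30 / 3 = 48.433333 -> 48.43
Output:
{"tip_amount": 24.22, "total": 145.3, "per_person": 48.43}


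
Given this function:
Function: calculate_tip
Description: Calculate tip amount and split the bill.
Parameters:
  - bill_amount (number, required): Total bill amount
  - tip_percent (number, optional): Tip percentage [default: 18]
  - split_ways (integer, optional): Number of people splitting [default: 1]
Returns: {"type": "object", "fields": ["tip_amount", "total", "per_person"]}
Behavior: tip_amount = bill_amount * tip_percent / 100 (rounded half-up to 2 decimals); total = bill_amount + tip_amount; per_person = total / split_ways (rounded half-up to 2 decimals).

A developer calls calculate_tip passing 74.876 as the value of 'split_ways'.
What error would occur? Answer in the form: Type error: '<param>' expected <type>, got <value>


Spec: 'split_ways' is declared as integer; 74.876 is a non-integer number.
Type error: 'split_ways' expected integer, got 74.876


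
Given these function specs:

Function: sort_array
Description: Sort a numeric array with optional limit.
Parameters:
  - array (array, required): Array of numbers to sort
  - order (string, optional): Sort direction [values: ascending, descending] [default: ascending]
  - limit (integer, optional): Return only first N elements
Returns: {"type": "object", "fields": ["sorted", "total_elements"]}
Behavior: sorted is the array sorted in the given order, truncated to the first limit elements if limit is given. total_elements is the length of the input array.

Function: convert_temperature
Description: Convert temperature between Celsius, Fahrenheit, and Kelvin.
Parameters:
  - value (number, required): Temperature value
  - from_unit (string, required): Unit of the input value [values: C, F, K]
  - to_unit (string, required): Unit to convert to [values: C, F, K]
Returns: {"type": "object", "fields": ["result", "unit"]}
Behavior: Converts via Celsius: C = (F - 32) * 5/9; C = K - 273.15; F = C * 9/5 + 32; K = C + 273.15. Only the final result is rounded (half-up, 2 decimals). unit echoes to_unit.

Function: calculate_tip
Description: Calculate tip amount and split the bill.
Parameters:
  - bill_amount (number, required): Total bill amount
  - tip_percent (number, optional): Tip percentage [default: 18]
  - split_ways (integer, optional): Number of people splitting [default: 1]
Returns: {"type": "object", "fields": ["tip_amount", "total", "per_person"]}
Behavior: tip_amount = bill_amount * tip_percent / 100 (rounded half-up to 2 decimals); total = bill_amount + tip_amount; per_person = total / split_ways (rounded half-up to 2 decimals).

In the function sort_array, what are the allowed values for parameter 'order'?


The sort_array spec declares:
  - order (string, optional): Sort direction [values: ascending, descending] [default: ascending]
Allowed values:
ascending, descending


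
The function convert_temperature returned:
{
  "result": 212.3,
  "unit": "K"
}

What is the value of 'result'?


212.3


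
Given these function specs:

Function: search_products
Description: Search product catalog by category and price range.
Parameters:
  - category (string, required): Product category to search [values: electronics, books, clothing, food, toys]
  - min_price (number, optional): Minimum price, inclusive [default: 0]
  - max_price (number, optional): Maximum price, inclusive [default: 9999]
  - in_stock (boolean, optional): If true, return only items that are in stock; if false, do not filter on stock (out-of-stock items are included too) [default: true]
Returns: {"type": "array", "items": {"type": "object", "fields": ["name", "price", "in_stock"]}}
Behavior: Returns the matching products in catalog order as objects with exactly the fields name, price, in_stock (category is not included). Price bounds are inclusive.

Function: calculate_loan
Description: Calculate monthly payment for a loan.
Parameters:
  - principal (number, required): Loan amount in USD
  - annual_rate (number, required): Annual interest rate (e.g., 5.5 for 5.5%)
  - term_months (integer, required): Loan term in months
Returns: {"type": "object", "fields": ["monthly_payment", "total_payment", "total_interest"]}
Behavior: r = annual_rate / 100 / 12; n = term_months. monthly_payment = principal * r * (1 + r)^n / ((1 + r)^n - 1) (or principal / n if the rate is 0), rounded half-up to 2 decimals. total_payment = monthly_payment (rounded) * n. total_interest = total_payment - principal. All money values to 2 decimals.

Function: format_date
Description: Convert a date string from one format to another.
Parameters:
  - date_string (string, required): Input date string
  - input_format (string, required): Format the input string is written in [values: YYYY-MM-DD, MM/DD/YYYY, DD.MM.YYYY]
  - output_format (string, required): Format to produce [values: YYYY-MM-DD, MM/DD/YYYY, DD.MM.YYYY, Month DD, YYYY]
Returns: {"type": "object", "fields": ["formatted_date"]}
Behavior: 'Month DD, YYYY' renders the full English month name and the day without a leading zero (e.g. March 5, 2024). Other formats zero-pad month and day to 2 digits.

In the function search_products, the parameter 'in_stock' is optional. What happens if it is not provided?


The search_products spec declares:
  - in_stock (boolean, optional): If true, return only items that are in stock; if false, do not filter on stock (out-of-stock items are included too) [default: true]
It defaults to true


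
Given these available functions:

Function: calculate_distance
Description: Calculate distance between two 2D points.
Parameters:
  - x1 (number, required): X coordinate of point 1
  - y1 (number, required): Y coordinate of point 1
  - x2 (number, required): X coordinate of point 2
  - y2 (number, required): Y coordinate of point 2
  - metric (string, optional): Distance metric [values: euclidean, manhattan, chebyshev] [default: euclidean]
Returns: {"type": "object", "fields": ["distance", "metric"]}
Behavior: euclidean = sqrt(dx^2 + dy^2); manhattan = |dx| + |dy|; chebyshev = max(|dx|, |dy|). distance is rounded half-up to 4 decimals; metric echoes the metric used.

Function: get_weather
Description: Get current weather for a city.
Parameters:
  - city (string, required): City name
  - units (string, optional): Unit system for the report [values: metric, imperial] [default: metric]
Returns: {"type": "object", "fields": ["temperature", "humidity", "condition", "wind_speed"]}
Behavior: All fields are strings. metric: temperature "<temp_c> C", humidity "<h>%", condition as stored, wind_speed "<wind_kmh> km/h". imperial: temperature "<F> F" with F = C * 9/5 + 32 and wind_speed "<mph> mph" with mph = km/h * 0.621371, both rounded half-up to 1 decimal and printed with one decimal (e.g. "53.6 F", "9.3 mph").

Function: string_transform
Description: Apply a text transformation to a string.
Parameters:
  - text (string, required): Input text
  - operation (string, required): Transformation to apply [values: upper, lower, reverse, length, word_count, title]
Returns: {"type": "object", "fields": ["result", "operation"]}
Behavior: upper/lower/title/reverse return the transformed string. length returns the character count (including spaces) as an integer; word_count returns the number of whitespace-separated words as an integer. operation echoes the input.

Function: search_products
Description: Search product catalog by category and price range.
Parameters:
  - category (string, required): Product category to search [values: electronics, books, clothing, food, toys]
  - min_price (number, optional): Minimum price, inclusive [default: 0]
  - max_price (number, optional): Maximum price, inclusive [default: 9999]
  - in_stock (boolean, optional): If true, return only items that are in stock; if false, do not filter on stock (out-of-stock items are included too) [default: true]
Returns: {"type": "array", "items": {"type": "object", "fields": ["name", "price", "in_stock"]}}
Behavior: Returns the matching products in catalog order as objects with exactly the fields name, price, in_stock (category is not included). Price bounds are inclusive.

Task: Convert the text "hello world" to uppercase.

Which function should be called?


The task needs a function whose description is: Apply a text transformation to a string.
string_transform


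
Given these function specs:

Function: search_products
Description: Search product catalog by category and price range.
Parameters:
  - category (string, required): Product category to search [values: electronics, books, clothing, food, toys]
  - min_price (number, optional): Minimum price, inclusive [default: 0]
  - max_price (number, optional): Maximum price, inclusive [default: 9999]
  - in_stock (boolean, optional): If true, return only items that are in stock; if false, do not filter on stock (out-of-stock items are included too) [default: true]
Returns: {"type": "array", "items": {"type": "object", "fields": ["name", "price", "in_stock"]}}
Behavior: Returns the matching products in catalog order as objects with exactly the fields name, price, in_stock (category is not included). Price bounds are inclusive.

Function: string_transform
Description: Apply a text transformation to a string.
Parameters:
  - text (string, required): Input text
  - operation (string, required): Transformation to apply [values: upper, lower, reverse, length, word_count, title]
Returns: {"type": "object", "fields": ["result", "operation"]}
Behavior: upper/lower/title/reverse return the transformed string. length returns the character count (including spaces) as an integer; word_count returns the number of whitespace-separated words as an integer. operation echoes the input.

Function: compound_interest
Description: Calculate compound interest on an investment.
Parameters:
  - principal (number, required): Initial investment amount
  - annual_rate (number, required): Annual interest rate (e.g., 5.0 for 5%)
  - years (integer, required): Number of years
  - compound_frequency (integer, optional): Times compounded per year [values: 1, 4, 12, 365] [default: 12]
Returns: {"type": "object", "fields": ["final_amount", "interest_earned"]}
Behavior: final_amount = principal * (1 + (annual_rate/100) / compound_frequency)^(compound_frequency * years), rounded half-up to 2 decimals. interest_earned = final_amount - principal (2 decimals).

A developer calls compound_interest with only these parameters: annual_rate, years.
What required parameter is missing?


Required parameters: principal, annual_rate, years
Provided: annual_rate, years
Missing: principal
principal


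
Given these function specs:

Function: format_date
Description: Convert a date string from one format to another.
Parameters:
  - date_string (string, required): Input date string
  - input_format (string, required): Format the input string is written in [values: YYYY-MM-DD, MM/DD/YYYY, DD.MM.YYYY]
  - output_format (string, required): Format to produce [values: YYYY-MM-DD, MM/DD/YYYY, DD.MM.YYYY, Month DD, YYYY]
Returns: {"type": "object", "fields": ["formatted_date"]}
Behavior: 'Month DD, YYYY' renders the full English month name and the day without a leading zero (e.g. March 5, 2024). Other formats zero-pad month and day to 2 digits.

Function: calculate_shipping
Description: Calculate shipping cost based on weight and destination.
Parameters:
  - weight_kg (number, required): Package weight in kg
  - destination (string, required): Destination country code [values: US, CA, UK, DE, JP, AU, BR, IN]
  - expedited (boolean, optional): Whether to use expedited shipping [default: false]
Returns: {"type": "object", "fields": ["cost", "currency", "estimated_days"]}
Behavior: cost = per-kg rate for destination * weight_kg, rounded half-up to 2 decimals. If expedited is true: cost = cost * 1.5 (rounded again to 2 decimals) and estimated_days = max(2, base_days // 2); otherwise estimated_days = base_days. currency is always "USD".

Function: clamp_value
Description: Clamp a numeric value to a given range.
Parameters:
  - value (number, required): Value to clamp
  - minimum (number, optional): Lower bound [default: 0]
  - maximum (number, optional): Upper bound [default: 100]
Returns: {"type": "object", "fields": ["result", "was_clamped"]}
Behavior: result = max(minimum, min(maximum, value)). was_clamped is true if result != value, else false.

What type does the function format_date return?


The format_date spec declares Returns: {"type": "object", "fields": ["formatted_date"]}
Type:
object
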